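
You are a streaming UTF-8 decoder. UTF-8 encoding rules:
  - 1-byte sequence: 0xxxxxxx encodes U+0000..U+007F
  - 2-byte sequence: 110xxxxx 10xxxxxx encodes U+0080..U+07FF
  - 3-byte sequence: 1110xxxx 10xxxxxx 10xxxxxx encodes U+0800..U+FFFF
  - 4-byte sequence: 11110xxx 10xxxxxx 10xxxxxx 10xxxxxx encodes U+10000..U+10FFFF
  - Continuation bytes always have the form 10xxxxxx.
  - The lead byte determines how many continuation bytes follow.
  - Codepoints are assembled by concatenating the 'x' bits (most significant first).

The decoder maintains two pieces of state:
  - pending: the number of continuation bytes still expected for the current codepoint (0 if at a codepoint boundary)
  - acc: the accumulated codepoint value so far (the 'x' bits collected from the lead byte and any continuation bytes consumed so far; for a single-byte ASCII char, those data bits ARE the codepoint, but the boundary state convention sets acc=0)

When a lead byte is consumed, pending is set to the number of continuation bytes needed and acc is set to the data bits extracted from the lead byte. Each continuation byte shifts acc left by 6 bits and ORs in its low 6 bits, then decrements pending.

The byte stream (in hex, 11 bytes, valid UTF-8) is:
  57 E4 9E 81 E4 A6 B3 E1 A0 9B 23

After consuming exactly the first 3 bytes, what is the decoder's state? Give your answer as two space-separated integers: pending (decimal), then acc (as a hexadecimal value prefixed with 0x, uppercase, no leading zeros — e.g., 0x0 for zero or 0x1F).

Byte[0]=57: 1-byte. pending=0, acc=0x0
Byte[1]=E4: 3-byte lead. pending=2, acc=0x4
Byte[2]=9E: continuation. acc=(acc<<6)|0x1E=0x11E, pending=1

Answer: 1 0x11E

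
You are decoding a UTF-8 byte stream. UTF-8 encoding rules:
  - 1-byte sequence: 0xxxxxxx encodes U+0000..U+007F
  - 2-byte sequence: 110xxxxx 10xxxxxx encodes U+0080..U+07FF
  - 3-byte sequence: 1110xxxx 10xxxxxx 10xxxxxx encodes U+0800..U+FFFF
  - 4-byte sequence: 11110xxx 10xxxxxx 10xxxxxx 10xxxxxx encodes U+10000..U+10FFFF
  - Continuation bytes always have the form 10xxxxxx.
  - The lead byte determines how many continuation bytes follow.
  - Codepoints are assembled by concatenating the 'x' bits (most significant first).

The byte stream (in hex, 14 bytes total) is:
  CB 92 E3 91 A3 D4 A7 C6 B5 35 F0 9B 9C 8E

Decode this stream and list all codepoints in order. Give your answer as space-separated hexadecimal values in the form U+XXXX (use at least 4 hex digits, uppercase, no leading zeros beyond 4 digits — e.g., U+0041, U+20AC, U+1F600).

Byte[0]=CB: 2-byte lead, need 1 cont bytes. acc=0xB
Byte[1]=92: continuation. acc=(acc<<6)|0x12=0x2D2
Completed: cp=U+02D2 (starts at byte 0)
Byte[2]=E3: 3-byte lead, need 2 cont bytes. acc=0x3
Byte[3]=91: continuation. acc=(acc<<6)|0x11=0xD1
Byte[4]=A3: continuation. acc=(acc<<6)|0x23=0x3463
Completed: cp=U+3463 (starts at byte 2)
Byte[5]=D4: 2-byte lead, need 1 cont bytes. acc=0x14
Byte[6]=A7: continuation. acc=(acc<<6)|0x27=0x527
Completed: cp=U+0527 (starts at byte 5)
Byte[7]=C6: 2-byte lead, need 1 cont bytes. acc=0x6
Byte[8]=B5: continuation. acc=(acc<<6)|0x35=0x1B5
Completed: cp=U+01B5 (starts at byte 7)
Byte[9]=35: 1-byte ASCII. cp=U+0035
Byte[10]=F0: 4-byte lead, need 3 cont bytes. acc=0x0
Byte[11]=9B: continuation. acc=(acc<<6)|0x1B=0x1B
Byte[12]=9C: continuation. acc=(acc<<6)|0x1C=0x6DC
Byte[13]=8E: continuation. acc=(acc<<6)|0x0E=0x1B70E
Completed: cp=U+1B70E (starts at byte 10)

Answer: U+02D2 U+3463 U+0527 U+01B5 U+0035 U+1B70E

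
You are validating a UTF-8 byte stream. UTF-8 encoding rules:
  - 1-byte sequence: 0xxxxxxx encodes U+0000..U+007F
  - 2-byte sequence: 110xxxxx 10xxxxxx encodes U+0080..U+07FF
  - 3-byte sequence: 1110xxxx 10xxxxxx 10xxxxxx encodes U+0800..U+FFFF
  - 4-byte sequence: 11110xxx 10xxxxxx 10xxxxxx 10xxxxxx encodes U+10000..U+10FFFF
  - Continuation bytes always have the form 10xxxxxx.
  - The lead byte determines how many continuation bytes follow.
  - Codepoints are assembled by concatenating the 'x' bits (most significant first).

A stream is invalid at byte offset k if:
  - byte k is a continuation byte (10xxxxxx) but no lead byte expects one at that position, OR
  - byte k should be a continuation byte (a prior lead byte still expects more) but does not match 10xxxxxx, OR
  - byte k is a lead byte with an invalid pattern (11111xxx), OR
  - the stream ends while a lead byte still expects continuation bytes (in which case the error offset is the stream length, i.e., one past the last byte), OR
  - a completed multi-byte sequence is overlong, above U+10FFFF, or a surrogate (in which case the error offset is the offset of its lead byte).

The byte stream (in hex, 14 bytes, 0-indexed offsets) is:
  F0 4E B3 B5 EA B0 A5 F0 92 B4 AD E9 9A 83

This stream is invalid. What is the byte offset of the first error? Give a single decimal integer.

Answer: 1

Derivation:
Byte[0]=F0: 4-byte lead, need 3 cont bytes. acc=0x0
Byte[1]=4E: expected 10xxxxxx continuation. INVALID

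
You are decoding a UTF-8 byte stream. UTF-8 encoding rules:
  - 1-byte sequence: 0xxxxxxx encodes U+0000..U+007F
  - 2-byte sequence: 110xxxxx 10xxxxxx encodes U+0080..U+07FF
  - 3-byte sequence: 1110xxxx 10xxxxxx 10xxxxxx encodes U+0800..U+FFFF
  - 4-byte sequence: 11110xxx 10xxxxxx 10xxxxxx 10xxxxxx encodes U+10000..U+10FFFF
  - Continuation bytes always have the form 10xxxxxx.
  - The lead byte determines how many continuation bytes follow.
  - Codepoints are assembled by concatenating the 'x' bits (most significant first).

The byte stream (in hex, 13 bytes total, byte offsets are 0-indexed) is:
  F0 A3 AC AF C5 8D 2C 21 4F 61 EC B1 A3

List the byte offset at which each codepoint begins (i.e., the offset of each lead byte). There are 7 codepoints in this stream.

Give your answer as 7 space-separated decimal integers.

Byte[0]=F0: 4-byte lead, need 3 cont bytes. acc=0x0
Byte[1]=A3: continuation. acc=(acc<<6)|0x23=0x23
Byte[2]=AC: continuation. acc=(acc<<6)|0x2C=0x8EC
Byte[3]=AF: continuation. acc=(acc<<6)|0x2F=0x23B2F
Completed: cp=U+23B2F (starts at byte 0)
Byte[4]=C5: 2-byte lead, need 1 cont bytes. acc=0x5
Byte[5]=8D: continuation. acc=(acc<<6)|0x0D=0x14D
Completed: cp=U+014D (starts at byte 4)
Byte[6]=2C: 1-byte ASCII. cp=U+002C
Byte[7]=21: 1-byte ASCII. cp=U+0021
Byte[8]=4F: 1-byte ASCII. cp=U+004F
Byte[9]=61: 1-byte ASCII. cp=U+0061
Byte[10]=EC: 3-byte lead, need 2 cont bytes. acc=0xC
Byte[11]=B1: continuation. acc=(acc<<6)|0x31=0x331
Byte[12]=A3: continuation. acc=(acc<<6)|0x23=0xCC63
Completed: cp=U+CC63 (starts at byte 10)

Answer: 0 4 6 7 8 9 10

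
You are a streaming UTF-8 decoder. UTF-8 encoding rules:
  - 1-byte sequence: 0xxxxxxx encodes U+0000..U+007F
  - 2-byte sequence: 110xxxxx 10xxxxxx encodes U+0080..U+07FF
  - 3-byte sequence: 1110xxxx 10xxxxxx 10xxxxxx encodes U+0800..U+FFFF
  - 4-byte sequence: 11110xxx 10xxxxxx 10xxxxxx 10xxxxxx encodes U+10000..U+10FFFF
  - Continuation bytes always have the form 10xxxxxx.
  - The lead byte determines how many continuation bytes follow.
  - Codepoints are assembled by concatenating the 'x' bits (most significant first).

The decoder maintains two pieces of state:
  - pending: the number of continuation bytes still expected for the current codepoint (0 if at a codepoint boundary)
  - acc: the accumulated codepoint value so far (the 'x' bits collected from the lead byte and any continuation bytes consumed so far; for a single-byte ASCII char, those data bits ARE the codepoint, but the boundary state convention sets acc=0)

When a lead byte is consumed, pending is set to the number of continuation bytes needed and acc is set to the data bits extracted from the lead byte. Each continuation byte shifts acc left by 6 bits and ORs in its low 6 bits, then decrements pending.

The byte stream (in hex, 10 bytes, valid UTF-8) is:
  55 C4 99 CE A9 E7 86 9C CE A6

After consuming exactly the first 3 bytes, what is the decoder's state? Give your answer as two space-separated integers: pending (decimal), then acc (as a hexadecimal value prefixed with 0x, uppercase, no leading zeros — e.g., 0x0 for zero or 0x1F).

Byte[0]=55: 1-byte. pending=0, acc=0x0
Byte[1]=C4: 2-byte lead. pending=1, acc=0x4
Byte[2]=99: continuation. acc=(acc<<6)|0x19=0x119, pending=0

Answer: 0 0x119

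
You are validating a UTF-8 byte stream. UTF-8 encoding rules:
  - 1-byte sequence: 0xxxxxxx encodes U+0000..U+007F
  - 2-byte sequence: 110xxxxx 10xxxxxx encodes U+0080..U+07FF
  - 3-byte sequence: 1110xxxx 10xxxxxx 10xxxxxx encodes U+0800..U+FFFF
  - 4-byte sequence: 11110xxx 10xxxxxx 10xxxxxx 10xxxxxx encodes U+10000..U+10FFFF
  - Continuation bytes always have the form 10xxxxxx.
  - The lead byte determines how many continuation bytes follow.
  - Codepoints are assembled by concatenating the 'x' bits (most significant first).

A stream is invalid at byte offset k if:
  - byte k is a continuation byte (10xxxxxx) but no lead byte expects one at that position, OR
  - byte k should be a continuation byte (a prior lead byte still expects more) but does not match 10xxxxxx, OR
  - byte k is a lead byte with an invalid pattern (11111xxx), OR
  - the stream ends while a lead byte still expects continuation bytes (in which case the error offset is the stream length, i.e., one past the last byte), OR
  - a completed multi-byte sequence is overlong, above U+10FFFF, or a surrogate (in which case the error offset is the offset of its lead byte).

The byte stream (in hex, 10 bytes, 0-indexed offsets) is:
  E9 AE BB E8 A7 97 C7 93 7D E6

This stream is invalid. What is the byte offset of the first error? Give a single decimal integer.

Byte[0]=E9: 3-byte lead, need 2 cont bytes. acc=0x9
Byte[1]=AE: continuation. acc=(acc<<6)|0x2E=0x26E
Byte[2]=BB: continuation. acc=(acc<<6)|0x3B=0x9BBB
Completed: cp=U+9BBB (starts at byte 0)
Byte[3]=E8: 3-byte lead, need 2 cont bytes. acc=0x8
Byte[4]=A7: continuation. acc=(acc<<6)|0x27=0x227
Byte[5]=97: continuation. acc=(acc<<6)|0x17=0x89D7
Completed: cp=U+89D7 (starts at byte 3)
Byte[6]=C7: 2-byte lead, need 1 cont bytes. acc=0x7
Byte[7]=93: continuation. acc=(acc<<6)|0x13=0x1D3
Completed: cp=U+01D3 (starts at byte 6)
Byte[8]=7D: 1-byte ASCII. cp=U+007D
Byte[9]=E6: 3-byte lead, need 2 cont bytes. acc=0x6
Byte[10]: stream ended, expected continuation. INVALID

Answer: 10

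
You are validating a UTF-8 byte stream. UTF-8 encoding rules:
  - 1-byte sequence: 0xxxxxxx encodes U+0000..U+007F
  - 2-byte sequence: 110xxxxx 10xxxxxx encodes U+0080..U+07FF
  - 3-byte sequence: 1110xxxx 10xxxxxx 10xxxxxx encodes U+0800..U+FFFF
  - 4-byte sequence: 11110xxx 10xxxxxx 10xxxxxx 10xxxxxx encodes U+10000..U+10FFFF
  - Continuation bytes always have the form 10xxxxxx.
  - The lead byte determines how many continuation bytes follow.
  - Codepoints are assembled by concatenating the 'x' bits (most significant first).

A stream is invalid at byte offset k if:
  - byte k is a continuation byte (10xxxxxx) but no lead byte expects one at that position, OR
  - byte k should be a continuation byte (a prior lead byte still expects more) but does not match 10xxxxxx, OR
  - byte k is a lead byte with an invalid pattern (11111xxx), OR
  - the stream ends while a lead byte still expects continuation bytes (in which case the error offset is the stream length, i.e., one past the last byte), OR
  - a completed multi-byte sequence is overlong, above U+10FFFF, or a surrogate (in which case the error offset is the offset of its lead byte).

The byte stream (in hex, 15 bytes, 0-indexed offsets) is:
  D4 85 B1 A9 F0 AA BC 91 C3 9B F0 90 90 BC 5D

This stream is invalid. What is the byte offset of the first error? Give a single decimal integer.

Byte[0]=D4: 2-byte lead, need 1 cont bytes. acc=0x14
Byte[1]=85: continuation. acc=(acc<<6)|0x05=0x505
Completed: cp=U+0505 (starts at byte 0)
Byte[2]=B1: INVALID lead byte (not 0xxx/110x/1110/11110)

Answer: 2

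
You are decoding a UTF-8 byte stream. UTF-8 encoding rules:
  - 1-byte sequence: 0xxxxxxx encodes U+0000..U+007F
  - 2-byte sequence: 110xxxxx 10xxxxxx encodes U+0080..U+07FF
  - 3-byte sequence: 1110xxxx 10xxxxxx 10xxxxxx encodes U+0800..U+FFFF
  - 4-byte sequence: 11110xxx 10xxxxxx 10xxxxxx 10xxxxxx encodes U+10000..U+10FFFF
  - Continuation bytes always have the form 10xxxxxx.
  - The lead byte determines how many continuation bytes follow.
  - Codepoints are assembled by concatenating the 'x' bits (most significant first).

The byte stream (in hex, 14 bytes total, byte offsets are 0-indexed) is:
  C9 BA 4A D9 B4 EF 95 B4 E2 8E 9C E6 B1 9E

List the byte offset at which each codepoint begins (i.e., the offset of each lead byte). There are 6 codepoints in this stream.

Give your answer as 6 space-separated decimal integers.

Answer: 0 2 3 5 8 11

Derivation:
Byte[0]=C9: 2-byte lead, need 1 cont bytes. acc=0x9
Byte[1]=BA: continuation. acc=(acc<<6)|0x3A=0x27A
Completed: cp=U+027A (starts at byte 0)
Byte[2]=4A: 1-byte ASCII. cp=U+004A
Byte[3]=D9: 2-byte lead, need 1 cont bytes. acc=0x19
Byte[4]=B4: continuation. acc=(acc<<6)|0x34=0x674
Completed: cp=U+0674 (starts at byte 3)
Byte[5]=EF: 3-byte lead, need 2 cont bytes. acc=0xF
Byte[6]=95: continuation. acc=(acc<<6)|0x15=0x3D5
Byte[7]=B4: continuation. acc=(acc<<6)|0x34=0xF574
Completed: cp=U+F574 (starts at byte 5)
Byte[8]=E2: 3-byte lead, need 2 cont bytes. acc=0x2
Byte[9]=8E: continuation. acc=(acc<<6)|0x0E=0x8E
Byte[10]=9C: continuation. acc=(acc<<6)|0x1C=0x239C
Completed: cp=U+239C (starts at byte 8)
Byte[11]=E6: 3-byte lead, need 2 cont bytes. acc=0x6
Byte[12]=B1: continuation. acc=(acc<<6)|0x31=0x1B1
Byte[13]=9E: continuation. acc=(acc<<6)|0x1E=0x6C5E
Completed: cp=U+6C5E (starts at byte 11)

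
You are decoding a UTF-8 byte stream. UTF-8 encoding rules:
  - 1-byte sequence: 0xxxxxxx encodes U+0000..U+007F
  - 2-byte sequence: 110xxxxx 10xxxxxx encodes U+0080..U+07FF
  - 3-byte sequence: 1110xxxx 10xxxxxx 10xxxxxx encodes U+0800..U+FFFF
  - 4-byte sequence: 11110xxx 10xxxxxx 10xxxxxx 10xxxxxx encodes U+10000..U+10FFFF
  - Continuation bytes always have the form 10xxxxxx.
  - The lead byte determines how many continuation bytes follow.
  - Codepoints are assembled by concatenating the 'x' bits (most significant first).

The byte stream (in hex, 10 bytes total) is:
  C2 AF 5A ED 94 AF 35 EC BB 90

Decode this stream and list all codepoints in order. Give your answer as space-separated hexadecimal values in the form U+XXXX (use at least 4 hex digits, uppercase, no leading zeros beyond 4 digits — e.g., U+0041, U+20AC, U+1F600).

Answer: U+00AF U+005A U+D52F U+0035 U+CED0

Derivation:
Byte[0]=C2: 2-byte lead, need 1 cont bytes. acc=0x2
Byte[1]=AF: continuation. acc=(acc<<6)|0x2F=0xAF
Completed: cp=U+00AF (starts at byte 0)
Byte[2]=5A: 1-byte ASCII. cp=U+005A
Byte[3]=ED: 3-byte lead, need 2 cont bytes. acc=0xD
Byte[4]=94: continuation. acc=(acc<<6)|0x14=0x354
Byte[5]=AF: continuation. acc=(acc<<6)|0x2F=0xD52F
Completed: cp=U+D52F (starts at byte 3)
Byte[6]=35: 1-byte ASCII. cp=U+0035
Byte[7]=EC: 3-byte lead, need 2 cont bytes. acc=0xC
Byte[8]=BB: continuation. acc=(acc<<6)|0x3B=0x33B
Byte[9]=90: continuation. acc=(acc<<6)|0x10=0xCED0
Completed: cp=U+CED0 (starts at byte 7)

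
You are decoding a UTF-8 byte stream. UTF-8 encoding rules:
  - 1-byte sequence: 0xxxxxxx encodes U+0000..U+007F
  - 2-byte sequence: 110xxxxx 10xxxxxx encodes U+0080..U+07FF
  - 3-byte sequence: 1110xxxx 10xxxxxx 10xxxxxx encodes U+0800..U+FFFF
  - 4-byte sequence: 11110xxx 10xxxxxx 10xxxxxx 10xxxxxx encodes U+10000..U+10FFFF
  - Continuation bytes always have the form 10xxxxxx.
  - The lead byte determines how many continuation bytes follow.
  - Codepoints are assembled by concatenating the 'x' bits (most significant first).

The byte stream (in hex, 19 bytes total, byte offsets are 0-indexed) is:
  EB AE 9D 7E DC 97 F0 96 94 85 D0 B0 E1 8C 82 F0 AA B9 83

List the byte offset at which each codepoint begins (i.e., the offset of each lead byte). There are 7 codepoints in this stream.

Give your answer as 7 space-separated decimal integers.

Answer: 0 3 4 6 10 12 15

Derivation:
Byte[0]=EB: 3-byte lead, need 2 cont bytes. acc=0xB
Byte[1]=AE: continuation. acc=(acc<<6)|0x2E=0x2EE
Byte[2]=9D: continuation. acc=(acc<<6)|0x1D=0xBB9D
Completed: cp=U+BB9D (starts at byte 0)
Byte[3]=7E: 1-byte ASCII. cp=U+007E
Byte[4]=DC: 2-byte lead, need 1 cont bytes. acc=0x1C
Byte[5]=97: continuation. acc=(acc<<6)|0x17=0x717
Completed: cp=U+0717 (starts at byte 4)
Byte[6]=F0: 4-byte lead, need 3 cont bytes. acc=0x0
Byte[7]=96: continuation. acc=(acc<<6)|0x16=0x16
Byte[8]=94: continuation. acc=(acc<<6)|0x14=0x594
Byte[9]=85: continuation. acc=(acc<<6)|0x05=0x16505
Completed: cp=U+16505 (starts at byte 6)
Byte[10]=D0: 2-byte lead, need 1 cont bytes. acc=0x10
Byte[11]=B0: continuation. acc=(acc<<6)|0x30=0x430
Completed: cp=U+0430 (starts at byte 10)
Byte[12]=E1: 3-byte lead, need 2 cont bytes. acc=0x1
Byte[13]=8C: continuation. acc=(acc<<6)|0x0C=0x4C
Byte[14]=82: continuation. acc=(acc<<6)|0x02=0x1302
Completed: cp=U+1302 (starts at byte 12)
Byte[15]=F0: 4-byte lead, need 3 cont bytes. acc=0x0
Byte[16]=AA: continuation. acc=(acc<<6)|0x2A=0x2A
Byte[17]=B9: continuation. acc=(acc<<6)|0x39=0xAB9
Byte[18]=83: continuation. acc=(acc<<6)|0x03=0x2AE43
Completed: cp=U+2AE43 (starts at byte 15)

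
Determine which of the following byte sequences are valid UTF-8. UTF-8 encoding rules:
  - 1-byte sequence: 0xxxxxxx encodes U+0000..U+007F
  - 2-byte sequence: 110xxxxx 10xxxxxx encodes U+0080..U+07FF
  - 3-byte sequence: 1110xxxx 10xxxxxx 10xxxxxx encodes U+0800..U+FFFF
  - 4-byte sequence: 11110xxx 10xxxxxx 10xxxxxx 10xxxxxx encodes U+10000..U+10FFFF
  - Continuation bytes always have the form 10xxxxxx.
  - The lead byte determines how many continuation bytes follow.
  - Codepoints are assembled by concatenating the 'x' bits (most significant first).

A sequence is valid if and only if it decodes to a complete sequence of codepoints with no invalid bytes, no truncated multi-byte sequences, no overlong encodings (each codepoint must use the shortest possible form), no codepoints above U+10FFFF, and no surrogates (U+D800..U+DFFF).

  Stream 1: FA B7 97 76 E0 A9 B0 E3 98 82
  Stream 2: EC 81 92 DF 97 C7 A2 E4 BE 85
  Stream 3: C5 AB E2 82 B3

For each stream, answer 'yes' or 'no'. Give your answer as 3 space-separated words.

Stream 1: error at byte offset 0. INVALID
Stream 2: decodes cleanly. VALID
Stream 3: decodes cleanly. VALID

Answer: no yes yes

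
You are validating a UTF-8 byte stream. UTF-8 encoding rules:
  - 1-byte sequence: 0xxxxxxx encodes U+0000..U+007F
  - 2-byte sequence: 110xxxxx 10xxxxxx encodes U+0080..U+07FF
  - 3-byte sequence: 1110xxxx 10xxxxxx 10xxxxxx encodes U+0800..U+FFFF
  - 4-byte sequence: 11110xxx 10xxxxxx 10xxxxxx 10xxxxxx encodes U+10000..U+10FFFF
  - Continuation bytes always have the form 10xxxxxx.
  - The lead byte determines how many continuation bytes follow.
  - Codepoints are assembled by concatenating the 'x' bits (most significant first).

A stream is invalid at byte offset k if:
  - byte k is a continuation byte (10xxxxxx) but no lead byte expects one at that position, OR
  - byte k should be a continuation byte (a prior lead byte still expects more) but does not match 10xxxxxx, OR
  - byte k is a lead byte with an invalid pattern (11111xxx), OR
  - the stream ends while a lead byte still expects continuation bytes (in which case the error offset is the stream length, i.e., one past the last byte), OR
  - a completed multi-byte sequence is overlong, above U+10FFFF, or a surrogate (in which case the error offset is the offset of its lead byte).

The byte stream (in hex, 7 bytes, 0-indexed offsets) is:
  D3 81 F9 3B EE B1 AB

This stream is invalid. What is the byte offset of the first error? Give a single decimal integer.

Byte[0]=D3: 2-byte lead, need 1 cont bytes. acc=0x13
Byte[1]=81: continuation. acc=(acc<<6)|0x01=0x4C1
Completed: cp=U+04C1 (starts at byte 0)
Byte[2]=F9: INVALID lead byte (not 0xxx/110x/1110/11110)

Answer: 2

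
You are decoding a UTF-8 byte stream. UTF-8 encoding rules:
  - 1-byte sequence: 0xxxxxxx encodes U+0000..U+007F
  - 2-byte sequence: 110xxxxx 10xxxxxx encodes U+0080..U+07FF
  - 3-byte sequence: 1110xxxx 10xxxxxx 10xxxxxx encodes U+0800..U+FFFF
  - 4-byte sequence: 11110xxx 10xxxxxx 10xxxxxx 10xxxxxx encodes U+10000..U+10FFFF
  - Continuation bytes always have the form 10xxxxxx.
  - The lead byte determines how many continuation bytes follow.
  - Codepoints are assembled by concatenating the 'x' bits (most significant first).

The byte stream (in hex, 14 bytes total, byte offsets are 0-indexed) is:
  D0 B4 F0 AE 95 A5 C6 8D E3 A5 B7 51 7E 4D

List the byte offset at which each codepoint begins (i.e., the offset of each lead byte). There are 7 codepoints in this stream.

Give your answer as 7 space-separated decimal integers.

Byte[0]=D0: 2-byte lead, need 1 cont bytes. acc=0x10
Byte[1]=B4: continuation. acc=(acc<<6)|0x34=0x434
Completed: cp=U+0434 (starts at byte 0)
Byte[2]=F0: 4-byte lead, need 3 cont bytes. acc=0x0
Byte[3]=AE: continuation. acc=(acc<<6)|0x2E=0x2E
Byte[4]=95: continuation. acc=(acc<<6)|0x15=0xB95
Byte[5]=A5: continuation. acc=(acc<<6)|0x25=0x2E565
Completed: cp=U+2E565 (starts at byte 2)
Byte[6]=C6: 2-byte lead, need 1 cont bytes. acc=0x6
Byte[7]=8D: continuation. acc=(acc<<6)|0x0D=0x18D
Completed: cp=U+018D (starts at byte 6)
Byte[8]=E3: 3-byte lead, need 2 cont bytes. acc=0x3
Byte[9]=A5: continuation. acc=(acc<<6)|0x25=0xE5
Byte[10]=B7: continuation. acc=(acc<<6)|0x37=0x3977
Completed: cp=U+3977 (starts at byte 8)
Byte[11]=51: 1-byte ASCII. cp=U+0051
Byte[12]=7E: 1-byte ASCII. cp=U+007E
Byte[13]=4D: 1-byte ASCII. cp=U+004D

Answer: 0 2 6 8 11 12 13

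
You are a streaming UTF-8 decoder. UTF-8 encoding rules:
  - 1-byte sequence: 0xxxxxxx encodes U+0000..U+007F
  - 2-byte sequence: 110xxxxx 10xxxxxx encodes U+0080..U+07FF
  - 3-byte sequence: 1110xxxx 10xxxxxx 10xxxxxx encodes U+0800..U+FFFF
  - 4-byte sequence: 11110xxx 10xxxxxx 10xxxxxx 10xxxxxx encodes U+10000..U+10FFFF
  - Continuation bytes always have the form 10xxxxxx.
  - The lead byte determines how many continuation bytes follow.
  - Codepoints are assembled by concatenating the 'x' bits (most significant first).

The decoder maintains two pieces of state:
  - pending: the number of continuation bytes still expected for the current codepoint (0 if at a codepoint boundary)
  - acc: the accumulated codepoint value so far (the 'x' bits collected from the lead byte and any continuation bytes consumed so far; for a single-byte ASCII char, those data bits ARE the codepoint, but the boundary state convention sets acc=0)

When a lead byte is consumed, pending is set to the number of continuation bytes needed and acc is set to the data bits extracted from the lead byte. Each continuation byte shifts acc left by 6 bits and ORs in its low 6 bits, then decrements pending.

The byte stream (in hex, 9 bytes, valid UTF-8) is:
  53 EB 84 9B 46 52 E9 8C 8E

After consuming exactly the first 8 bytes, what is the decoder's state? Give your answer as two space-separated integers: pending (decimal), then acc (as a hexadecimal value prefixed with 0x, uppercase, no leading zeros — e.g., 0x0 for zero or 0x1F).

Answer: 1 0x24C

Derivation:
Byte[0]=53: 1-byte. pending=0, acc=0x0
Byte[1]=EB: 3-byte lead. pending=2, acc=0xB
Byte[2]=84: continuation. acc=(acc<<6)|0x04=0x2C4, pending=1
Byte[3]=9B: continuation. acc=(acc<<6)|0x1B=0xB11B, pending=0
Byte[4]=46: 1-byte. pending=0, acc=0x0
Byte[5]=52: 1-byte. pending=0, acc=0x0
Byte[6]=E9: 3-byte lead. pending=2, acc=0x9
Byte[7]=8C: continuation. acc=(acc<<6)|0x0C=0x24C, pending=1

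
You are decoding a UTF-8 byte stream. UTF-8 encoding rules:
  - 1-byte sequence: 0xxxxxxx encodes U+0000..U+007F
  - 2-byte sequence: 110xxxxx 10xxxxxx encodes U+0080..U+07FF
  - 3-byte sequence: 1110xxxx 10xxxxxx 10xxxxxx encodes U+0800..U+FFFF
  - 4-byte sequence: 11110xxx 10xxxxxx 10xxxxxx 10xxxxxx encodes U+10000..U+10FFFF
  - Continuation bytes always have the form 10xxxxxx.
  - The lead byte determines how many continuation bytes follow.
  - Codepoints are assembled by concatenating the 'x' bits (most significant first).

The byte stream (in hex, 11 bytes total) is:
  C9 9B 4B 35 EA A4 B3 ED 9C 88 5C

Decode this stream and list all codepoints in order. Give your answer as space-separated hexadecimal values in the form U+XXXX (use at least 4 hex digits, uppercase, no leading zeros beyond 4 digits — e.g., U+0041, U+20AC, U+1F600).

Byte[0]=C9: 2-byte lead, need 1 cont bytes. acc=0x9
Byte[1]=9B: continuation. acc=(acc<<6)|0x1B=0x25B
Completed: cp=U+025B (starts at byte 0)
Byte[2]=4B: 1-byte ASCII. cp=U+004B
Byte[3]=35: 1-byte ASCII. cp=U+0035
Byte[4]=EA: 3-byte lead, need 2 cont bytes. acc=0xA
Byte[5]=A4: continuation. acc=(acc<<6)|0x24=0x2A4
Byte[6]=B3: continuation. acc=(acc<<6)|0x33=0xA933
Completed: cp=U+A933 (starts at byte 4)
Byte[7]=ED: 3-byte lead, need 2 cont bytes. acc=0xD
Byte[8]=9C: continuation. acc=(acc<<6)|0x1C=0x35C
Byte[9]=88: continuation. acc=(acc<<6)|0x08=0xD708
Completed: cp=U+D708 (starts at byte 7)
Byte[10]=5C: 1-byte ASCII. cp=U+005C

Answer: U+025B U+004B U+0035 U+A933 U+D708 U+005C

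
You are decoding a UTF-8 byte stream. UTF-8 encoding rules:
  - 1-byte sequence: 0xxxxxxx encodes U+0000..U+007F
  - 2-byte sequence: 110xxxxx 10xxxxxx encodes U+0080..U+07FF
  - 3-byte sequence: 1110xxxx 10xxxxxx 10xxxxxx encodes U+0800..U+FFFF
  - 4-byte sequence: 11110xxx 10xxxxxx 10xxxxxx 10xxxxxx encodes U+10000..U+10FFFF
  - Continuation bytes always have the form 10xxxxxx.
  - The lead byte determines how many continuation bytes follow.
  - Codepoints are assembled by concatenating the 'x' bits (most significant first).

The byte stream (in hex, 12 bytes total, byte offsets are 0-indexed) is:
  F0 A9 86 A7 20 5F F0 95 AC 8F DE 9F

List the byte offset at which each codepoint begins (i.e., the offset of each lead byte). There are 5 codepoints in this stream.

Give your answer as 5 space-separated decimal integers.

Byte[0]=F0: 4-byte lead, need 3 cont bytes. acc=0x0
Byte[1]=A9: continuation. acc=(acc<<6)|0x29=0x29
Byte[2]=86: continuation. acc=(acc<<6)|0x06=0xA46
Byte[3]=A7: continuation. acc=(acc<<6)|0x27=0x291A7
Completed: cp=U+291A7 (starts at byte 0)
Byte[4]=20: 1-byte ASCII. cp=U+0020
Byte[5]=5F: 1-byte ASCII. cp=U+005F
Byte[6]=F0: 4-byte lead, need 3 cont bytes. acc=0x0
Byte[7]=95: continuation. acc=(acc<<6)|0x15=0x15
Byte[8]=AC: continuation. acc=(acc<<6)|0x2C=0x56C
Byte[9]=8F: continuation. acc=(acc<<6)|0x0F=0x15B0F
Completed: cp=U+15B0F (starts at byte 6)
Byte[10]=DE: 2-byte lead, need 1 cont bytes. acc=0x1E
Byte[11]=9F: continuation. acc=(acc<<6)|0x1F=0x79F
Completed: cp=U+079F (starts at byte 10)

Answer: 0 4 5 6 10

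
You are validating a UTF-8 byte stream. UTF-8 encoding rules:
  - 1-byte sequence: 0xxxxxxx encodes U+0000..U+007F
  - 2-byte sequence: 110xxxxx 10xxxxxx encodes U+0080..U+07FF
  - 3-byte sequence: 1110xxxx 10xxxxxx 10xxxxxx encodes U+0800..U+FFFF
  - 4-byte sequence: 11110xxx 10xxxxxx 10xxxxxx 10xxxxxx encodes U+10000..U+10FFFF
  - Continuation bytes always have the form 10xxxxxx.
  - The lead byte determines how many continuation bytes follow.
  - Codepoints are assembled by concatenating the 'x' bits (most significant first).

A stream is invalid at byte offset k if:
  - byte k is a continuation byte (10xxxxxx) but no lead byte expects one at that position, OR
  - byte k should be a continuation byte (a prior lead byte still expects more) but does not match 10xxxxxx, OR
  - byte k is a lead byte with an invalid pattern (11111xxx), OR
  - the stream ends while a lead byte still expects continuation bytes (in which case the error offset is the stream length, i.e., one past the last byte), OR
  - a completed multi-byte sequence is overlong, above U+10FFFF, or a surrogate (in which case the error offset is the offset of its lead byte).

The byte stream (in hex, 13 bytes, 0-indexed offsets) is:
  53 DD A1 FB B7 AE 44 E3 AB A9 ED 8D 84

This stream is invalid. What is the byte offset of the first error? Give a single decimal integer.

Answer: 3

Derivation:
Byte[0]=53: 1-byte ASCII. cp=U+0053
Byte[1]=DD: 2-byte lead, need 1 cont bytes. acc=0x1D
Byte[2]=A1: continuation. acc=(acc<<6)|0x21=0x761
Completed: cp=U+0761 (starts at byte 1)
Byte[3]=FB: INVALID lead byte (not 0xxx/110x/1110/11110)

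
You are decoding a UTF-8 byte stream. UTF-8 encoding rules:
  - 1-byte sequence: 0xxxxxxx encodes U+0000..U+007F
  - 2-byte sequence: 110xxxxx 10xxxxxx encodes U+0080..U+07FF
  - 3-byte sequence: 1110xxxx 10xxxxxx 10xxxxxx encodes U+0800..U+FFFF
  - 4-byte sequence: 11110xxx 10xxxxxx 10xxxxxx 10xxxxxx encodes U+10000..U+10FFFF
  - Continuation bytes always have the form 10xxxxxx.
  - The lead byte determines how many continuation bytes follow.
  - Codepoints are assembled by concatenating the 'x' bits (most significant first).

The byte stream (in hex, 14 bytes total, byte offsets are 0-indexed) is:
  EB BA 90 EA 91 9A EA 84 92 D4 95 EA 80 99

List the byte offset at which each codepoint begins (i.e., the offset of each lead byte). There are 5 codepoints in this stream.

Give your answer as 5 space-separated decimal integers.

Byte[0]=EB: 3-byte lead, need 2 cont bytes. acc=0xB
Byte[1]=BA: continuation. acc=(acc<<6)|0x3A=0x2FA
Byte[2]=90: continuation. acc=(acc<<6)|0x10=0xBE90
Completed: cp=U+BE90 (starts at byte 0)
Byte[3]=EA: 3-byte lead, need 2 cont bytes. acc=0xA
Byte[4]=91: continuation. acc=(acc<<6)|0x11=0x291
Byte[5]=9A: continuation. acc=(acc<<6)|0x1A=0xA45A
Completed: cp=U+A45A (starts at byte 3)
Byte[6]=EA: 3-byte lead, need 2 cont bytes. acc=0xA
Byte[7]=84: continuation. acc=(acc<<6)|0x04=0x284
Byte[8]=92: continuation. acc=(acc<<6)|0x12=0xA112
Completed: cp=U+A112 (starts at byte 6)
Byte[9]=D4: 2-byte lead, need 1 cont bytes. acc=0x14
Byte[10]=95: continuation. acc=(acc<<6)|0x15=0x515
Completed: cp=U+0515 (starts at byte 9)
Byte[11]=EA: 3-byte lead, need 2 cont bytes. acc=0xA
Byte[12]=80: continuation. acc=(acc<<6)|0x00=0x280
Byte[13]=99: continuation. acc=(acc<<6)|0x19=0xA019
Completed: cp=U+A019 (starts at byte 11)

Answer: 0 3 6 9 11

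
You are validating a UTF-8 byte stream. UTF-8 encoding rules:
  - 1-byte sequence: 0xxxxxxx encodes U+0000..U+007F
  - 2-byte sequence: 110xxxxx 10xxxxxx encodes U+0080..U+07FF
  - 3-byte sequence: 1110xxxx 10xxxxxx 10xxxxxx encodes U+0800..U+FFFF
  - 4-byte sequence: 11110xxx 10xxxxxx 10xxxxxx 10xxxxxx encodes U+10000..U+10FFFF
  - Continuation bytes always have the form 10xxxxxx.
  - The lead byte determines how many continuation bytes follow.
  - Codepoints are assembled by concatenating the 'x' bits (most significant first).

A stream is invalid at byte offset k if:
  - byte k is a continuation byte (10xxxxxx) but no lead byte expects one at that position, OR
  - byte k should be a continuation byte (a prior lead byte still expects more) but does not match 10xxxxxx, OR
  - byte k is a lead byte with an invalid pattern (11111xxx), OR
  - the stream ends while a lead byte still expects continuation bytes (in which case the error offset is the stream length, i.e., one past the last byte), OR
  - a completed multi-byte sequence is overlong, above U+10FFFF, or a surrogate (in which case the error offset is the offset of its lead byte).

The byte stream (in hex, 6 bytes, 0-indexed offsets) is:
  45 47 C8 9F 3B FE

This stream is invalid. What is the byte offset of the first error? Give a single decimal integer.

Answer: 5

Derivation:
Byte[0]=45: 1-byte ASCII. cp=U+0045
Byte[1]=47: 1-byte ASCII. cp=U+0047
Byte[2]=C8: 2-byte lead, need 1 cont bytes. acc=0x8
Byte[3]=9F: continuation. acc=(acc<<6)|0x1F=0x21F
Completed: cp=U+021F (starts at byte 2)
Byte[4]=3B: 1-byte ASCII. cp=U+003B
Byte[5]=FE: INVALID lead byte (not 0xxx/110x/1110/11110)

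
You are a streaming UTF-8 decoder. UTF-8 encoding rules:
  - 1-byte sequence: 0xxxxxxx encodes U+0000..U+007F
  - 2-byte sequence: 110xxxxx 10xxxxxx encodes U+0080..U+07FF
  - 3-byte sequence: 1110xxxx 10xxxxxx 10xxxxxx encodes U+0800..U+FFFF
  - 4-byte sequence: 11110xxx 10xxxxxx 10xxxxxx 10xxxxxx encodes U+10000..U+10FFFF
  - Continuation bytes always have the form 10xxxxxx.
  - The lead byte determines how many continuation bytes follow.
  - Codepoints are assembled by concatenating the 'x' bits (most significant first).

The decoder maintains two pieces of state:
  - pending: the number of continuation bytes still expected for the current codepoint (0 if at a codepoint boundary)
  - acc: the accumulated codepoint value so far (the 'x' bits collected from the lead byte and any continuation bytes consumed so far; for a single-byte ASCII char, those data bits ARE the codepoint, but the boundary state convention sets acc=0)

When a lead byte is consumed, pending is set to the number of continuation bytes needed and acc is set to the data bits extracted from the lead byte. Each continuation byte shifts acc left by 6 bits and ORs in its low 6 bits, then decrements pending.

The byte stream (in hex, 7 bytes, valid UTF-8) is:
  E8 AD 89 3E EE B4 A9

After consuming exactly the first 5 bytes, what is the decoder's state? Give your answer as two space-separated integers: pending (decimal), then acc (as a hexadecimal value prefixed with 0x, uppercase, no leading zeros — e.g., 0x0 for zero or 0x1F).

Byte[0]=E8: 3-byte lead. pending=2, acc=0x8
Byte[1]=AD: continuation. acc=(acc<<6)|0x2D=0x22D, pending=1
Byte[2]=89: continuation. acc=(acc<<6)|0x09=0x8B49, pending=0
Byte[3]=3E: 1-byte. pending=0, acc=0x0
Byte[4]=EE: 3-byte lead. pending=2, acc=0xE

Answer: 2 0xE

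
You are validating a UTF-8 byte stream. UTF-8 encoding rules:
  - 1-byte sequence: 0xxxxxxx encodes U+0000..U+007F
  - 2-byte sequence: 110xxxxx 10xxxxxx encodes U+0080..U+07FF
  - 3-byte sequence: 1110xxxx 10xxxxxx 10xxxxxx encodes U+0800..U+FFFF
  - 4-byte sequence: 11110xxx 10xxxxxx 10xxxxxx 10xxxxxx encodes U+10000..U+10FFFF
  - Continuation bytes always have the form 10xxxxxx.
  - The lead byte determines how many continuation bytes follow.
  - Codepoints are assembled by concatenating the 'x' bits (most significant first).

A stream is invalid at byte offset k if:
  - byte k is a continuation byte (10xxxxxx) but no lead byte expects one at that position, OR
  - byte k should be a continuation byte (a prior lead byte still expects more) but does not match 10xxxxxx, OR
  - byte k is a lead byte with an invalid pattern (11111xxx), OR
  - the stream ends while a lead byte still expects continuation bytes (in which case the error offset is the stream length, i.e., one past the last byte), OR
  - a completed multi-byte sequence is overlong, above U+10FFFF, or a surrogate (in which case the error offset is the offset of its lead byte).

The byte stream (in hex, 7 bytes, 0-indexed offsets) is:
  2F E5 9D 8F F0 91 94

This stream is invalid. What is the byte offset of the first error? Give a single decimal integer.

Answer: 7

Derivation:
Byte[0]=2F: 1-byte ASCII. cp=U+002F
Byte[1]=E5: 3-byte lead, need 2 cont bytes. acc=0x5
Byte[2]=9D: continuation. acc=(acc<<6)|0x1D=0x15D
Byte[3]=8F: continuation. acc=(acc<<6)|0x0F=0x574F
Completed: cp=U+574F (starts at byte 1)
Byte[4]=F0: 4-byte lead, need 3 cont bytes. acc=0x0
Byte[5]=91: continuation. acc=(acc<<6)|0x11=0x11
Byte[6]=94: continuation. acc=(acc<<6)|0x14=0x454
Byte[7]: stream ended, expected continuation. INVALID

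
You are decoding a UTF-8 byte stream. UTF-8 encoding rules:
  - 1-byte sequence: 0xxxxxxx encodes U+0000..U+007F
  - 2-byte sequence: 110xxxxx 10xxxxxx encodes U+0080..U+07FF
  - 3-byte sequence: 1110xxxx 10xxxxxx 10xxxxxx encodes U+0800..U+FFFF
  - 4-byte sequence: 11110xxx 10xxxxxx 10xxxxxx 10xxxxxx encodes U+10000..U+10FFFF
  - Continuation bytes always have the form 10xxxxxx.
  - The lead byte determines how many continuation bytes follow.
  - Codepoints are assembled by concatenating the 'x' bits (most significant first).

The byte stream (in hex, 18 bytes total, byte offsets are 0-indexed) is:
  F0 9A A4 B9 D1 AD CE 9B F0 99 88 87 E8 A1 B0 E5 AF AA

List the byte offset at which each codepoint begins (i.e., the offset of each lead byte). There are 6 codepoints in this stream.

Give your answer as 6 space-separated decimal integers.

Byte[0]=F0: 4-byte lead, need 3 cont bytes. acc=0x0
Byte[1]=9A: continuation. acc=(acc<<6)|0x1A=0x1A
Byte[2]=A4: continuation. acc=(acc<<6)|0x24=0x6A4
Byte[3]=B9: continuation. acc=(acc<<6)|0x39=0x1A939
Completed: cp=U+1A939 (starts at byte 0)
Byte[4]=D1: 2-byte lead, need 1 cont bytes. acc=0x11
Byte[5]=AD: continuation. acc=(acc<<6)|0x2D=0x46D
Completed: cp=U+046D (starts at byte 4)
Byte[6]=CE: 2-byte lead, need 1 cont bytes. acc=0xE
Byte[7]=9B: continuation. acc=(acc<<6)|0x1B=0x39B
Completed: cp=U+039B (starts at byte 6)
Byte[8]=F0: 4-byte lead, need 3 cont bytes. acc=0x0
Byte[9]=99: continuation. acc=(acc<<6)|0x19=0x19
Byte[10]=88: continuation. acc=(acc<<6)|0x08=0x648
Byte[11]=87: continuation. acc=(acc<<6)|0x07=0x19207
Completed: cp=U+19207 (starts at byte 8)
Byte[12]=E8: 3-byte lead, need 2 cont bytes. acc=0x8
Byte[13]=A1: continuation. acc=(acc<<6)|0x21=0x221
Byte[14]=B0: continuation. acc=(acc<<6)|0x30=0x8870
Completed: cp=U+8870 (starts at byte 12)
Byte[15]=E5: 3-byte lead, need 2 cont bytes. acc=0x5
Byte[16]=AF: continuation. acc=(acc<<6)|0x2F=0x16F
Byte[17]=AA: continuation. acc=(acc<<6)|0x2A=0x5BEA
Completed: cp=U+5BEA (starts at byte 15)

Answer: 0 4 6 8 12 15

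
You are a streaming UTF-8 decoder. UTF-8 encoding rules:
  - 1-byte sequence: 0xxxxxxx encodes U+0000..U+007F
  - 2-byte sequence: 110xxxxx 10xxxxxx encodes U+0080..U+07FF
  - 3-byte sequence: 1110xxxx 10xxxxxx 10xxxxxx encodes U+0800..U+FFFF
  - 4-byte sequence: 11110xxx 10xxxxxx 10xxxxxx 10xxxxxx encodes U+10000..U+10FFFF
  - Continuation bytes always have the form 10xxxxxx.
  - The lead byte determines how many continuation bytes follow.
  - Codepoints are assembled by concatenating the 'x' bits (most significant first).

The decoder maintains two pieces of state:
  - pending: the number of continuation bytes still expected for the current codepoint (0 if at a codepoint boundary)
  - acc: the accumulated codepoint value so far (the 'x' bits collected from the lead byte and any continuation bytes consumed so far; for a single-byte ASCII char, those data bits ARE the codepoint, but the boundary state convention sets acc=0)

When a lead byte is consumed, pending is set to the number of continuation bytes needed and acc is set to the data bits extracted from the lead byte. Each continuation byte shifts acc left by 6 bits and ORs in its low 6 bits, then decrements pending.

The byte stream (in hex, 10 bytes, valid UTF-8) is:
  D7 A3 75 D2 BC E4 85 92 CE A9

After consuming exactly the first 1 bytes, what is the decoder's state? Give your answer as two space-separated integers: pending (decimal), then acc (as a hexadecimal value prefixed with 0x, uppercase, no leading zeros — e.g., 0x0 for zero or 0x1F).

Answer: 1 0x17

Derivation:
Byte[0]=D7: 2-byte lead. pending=1, acc=0x17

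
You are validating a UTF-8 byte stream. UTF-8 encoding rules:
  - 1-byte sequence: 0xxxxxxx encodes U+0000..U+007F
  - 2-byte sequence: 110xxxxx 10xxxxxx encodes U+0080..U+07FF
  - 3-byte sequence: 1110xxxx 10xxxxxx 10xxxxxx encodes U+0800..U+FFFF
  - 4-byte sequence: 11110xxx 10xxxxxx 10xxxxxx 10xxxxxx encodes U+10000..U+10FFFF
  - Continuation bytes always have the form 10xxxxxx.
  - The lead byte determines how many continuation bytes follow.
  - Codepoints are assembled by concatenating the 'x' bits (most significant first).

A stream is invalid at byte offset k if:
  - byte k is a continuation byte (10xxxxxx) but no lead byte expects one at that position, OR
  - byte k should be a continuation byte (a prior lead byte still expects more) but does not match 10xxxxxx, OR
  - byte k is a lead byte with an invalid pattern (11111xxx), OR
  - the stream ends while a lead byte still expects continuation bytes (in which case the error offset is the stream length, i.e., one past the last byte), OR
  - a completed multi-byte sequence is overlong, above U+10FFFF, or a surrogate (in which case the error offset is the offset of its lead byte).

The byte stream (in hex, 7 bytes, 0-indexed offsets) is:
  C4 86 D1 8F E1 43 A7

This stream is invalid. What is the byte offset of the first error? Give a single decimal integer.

Byte[0]=C4: 2-byte lead, need 1 cont bytes. acc=0x4
Byte[1]=86: continuation. acc=(acc<<6)|0x06=0x106
Completed: cp=U+0106 (starts at byte 0)
Byte[2]=D1: 2-byte lead, need 1 cont bytes. acc=0x11
Byte[3]=8F: continuation. acc=(acc<<6)|0x0F=0x44F
Completed: cp=U+044F (starts at byte 2)
Byte[4]=E1: 3-byte lead, need 2 cont bytes. acc=0x1
Byte[5]=43: expected 10xxxxxx continuation. INVALID

Answer: 5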